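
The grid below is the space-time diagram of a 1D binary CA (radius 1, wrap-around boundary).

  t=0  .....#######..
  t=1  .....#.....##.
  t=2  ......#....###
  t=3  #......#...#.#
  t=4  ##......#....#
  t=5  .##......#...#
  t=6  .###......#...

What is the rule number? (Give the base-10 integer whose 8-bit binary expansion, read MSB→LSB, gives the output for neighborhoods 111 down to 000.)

88

  ### -> .   bit 7 = 0  t=0,i=6
  ##. -> #   bit 6 = 1  t=0,i=11
  #.# -> .   bit 5 = 0  t=3,i=12
  #.. -> #   bit 4 = 1  t=0,i=12
  .## -> #   bit 3 = 1  t=0,i=5
  .#. -> .   bit 2 = 0  t=1,i=5
  ..# -> .   bit 1 = 0  t=0,i=4
  ... -> .   bit 0 = 0  t=0,i=0
  bits 01011000 = 88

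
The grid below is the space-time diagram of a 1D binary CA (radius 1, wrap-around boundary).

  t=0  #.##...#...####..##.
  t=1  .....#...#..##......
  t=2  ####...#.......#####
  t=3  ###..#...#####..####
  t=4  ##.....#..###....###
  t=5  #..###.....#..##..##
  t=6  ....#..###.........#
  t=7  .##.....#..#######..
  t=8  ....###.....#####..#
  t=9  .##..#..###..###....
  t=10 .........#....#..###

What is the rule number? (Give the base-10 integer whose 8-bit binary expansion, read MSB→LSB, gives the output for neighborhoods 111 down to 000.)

  [7] ### => #  t=0,i=12
  [6] ##. => .  t=0,i=3
  [5] #.# => .  t=0,i=1
  [4] #.. => .  t=0,i=4
  [3] .## => .  t=0,i=2
  [2] .#. => .  t=0,i=0
  [1] ..# => .  t=0,i=6
  [0] ... => #  t=0,i=5
  bits 10000001 = 129

129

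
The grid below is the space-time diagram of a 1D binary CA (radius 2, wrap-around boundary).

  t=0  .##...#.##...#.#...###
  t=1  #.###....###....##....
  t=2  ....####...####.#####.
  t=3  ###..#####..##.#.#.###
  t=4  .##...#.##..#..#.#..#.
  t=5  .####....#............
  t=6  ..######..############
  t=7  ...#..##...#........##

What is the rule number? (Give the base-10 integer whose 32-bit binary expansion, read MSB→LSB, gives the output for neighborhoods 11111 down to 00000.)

  [31] ##### => .  t=2,i=18
  [30] ####. => #  t=2,i=6
  [29] ###.# => .  t=0,i=21
  [28] ###.. => #  t=1,i=4
  [27] ##.## => #  t=0,i=0
  [26] ##.#. => .  t=3,i=14
  [25] ##..# => .  t=3,i=3
  [24] ##... => #  t=0,i=3
  [23] #.### => .  t=1,i=2
  [22] #.##. => .  t=0,i=1
  [21] #.#.# => #  t=3,i=15
  [20] #.#.. => .  t=0,i=15
  [19] #..## => .  t=3,i=4
  [18] #..#. => .  t=4,i=11
  [17] #...# => #  t=0,i=4
  [16] #.... => #  t=1,i=6
  [15] .#### => #  t=2,i=5
  [14] .###. => .  t=0,i=20
  [13] .##.# => .  t=3,i=13
  [12] .##.. => #  t=0,i=2
  [11] .#.## => .  t=0,i=7
  [10] .#.#. => .  t=0,i=14
  [9] .#..# => .  t=4,i=13
  [8] .#... => #  t=0,i=16
  [7] ..### => .  t=0,i=19
  [6] ..##. => #  t=1,i=16
  [5] ..#.# => .  t=0,i=6
  [4] ..#.. => .  t=4,i=12
  [3] ...## => .  t=0,i=18
  [2] ...#. => .  t=0,i=5
  [1] ....# => #  t=1,i=7
  [0] ..... => #  t=2,i=1
  bits 01011001001000111001000101000011 = 1495503171

1495503171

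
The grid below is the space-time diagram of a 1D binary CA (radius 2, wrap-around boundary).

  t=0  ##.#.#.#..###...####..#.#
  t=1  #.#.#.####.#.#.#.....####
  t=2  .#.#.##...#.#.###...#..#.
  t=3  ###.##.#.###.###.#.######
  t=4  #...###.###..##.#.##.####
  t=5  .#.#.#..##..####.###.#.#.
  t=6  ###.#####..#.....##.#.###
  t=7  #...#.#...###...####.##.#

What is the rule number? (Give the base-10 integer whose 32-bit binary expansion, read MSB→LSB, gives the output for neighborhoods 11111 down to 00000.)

  nb #####: next=#  (t=1,i=23, bit31=1)
  nb ####.: next=.  (t=0,i=18, bit30=0)
  nb ###.#: next=.  (t=0,i=1, bit29=0)
  nb ###..: next=.  (t=0,i=12, bit28=0)
  nb ##.##: next=.  (t=3,i=3, bit27=0)
  nb ##.#.: next=#  (t=0,i=2, bit26=1)
  nb ##..#: next=.  (t=0,i=20, bit25=0)
  nb ##...: next=#  (t=0,i=13, bit24=1)
  nb #.###: next=#  (t=0,i=24, bit23=1)
  nb #.##.: next=#  (t=2,i=5, bit22=1)
  nb #.#.#: next=.  (t=0,i=3, bit21=0)
  nb #.#..: next=#  (t=0,i=7, bit20=1)
  nb #..##: next=#  (t=0,i=9, bit19=1)
  nb #..#.: next=#  (t=0,i=21, bit18=1)
  nb #...#: next=.  (t=0,i=14, bit17=0)
  nb #....: next=.  (t=1,i=17, bit16=0)
  nb .####: next=.  (t=0,i=17, bit15=0)
  nb .###.: next=#  (t=0,i=0, bit14=1)
  nb .##.#: next=#  (t=3,i=5, bit13=1)
  nb .##..: next=.  (t=2,i=6, bit12=0)
  nb .#.##: next=#  (t=0,i=23, bit11=1)
  nb .#.#.: next=#  (t=0,i=4, bit10=1)
  nb .#..#: next=#  (t=0,i=8, bit9=1)
  nb .#...: next=#  (t=1,i=16, bit8=1)
  nb ..###: next=.  (t=0,i=10, bit7=0)
  nb ..##.: next=#  (t=4,i=13, bit6=1)
  nb ..#.#: next=#  (t=0,i=22, bit5=1)
  nb ..#..: next=#  (t=2,i=20, bit4=1)
  nb ...##: next=#  (t=0,i=15, bit3=1)
  nb ...#.: next=#  (t=2,i=9, bit2=1)
  nb ....#: next=.  (t=1,i=19, bit1=0)
  nb .....: next=.  (t=1,i=18, bit0=0)
  bits 10000101110111000110111101111100 = 2245816188

2245816188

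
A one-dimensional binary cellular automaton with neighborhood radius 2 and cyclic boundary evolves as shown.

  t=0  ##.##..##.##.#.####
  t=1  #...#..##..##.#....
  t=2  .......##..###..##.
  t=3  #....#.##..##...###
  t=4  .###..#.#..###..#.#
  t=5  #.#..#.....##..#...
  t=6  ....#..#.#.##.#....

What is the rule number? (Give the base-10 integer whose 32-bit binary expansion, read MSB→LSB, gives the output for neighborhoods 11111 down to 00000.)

  [31] ##### => .  t=0,i=17
  [30] ####. => #  t=0,i=0
  [29] ###.# => .  t=0,i=1
  [28] ###.. => .  t=2,i=13
  [27] ##.## => .  t=0,i=2
  [26] ##.#. => #  t=0,i=12
  [25] ##..# => .  t=0,i=5
  [24] ##... => #  t=2,i=18
  [23] #.### => .  t=0,i=15
  [22] #.##. => .  t=0,i=3
  [21] #.#.# => .  t=0,i=13
  [20] #.#.. => .  t=1,i=14
  [19] #..## => .  t=0,i=6
  [18] #..#. => #  t=4,i=5
  [17] #...# => .  t=1,i=2
  [16] #.... => #  t=1,i=16
  [15] .#### => .  t=0,i=16
  [14] .###. => #  t=2,i=12
  [13] .##.# => #  t=0,i=8
  [12] .##.. => #  t=0,i=4
  [11] .#.## => #  t=0,i=14
  [10] .#.#. => .  t=4,i=7
  [9] .#..# => .  t=1,i=5
  [8] .#... => .  t=1,i=1
  [7] ..### => #  t=2,i=11
  [6] ..##. => #  t=0,i=7
  [5] ..#.# => .  t=3,i=5
  [4] ..#.. => .  t=1,i=0
  [3] ...## => .  t=2,i=6
  [2] ...#. => .  t=1,i=3
  [1] ....# => #  t=1,i=17
  [0] ..... => .  t=2,i=1
  bits 01000101000001010111100011000010 = 1157986498

1157986498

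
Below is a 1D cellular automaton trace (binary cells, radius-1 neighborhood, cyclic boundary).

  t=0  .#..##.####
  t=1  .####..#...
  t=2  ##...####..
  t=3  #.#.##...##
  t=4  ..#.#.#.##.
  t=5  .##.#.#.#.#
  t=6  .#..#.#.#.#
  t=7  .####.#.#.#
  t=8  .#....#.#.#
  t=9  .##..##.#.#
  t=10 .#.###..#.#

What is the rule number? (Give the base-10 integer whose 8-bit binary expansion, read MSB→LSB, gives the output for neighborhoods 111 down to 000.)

30

  ###|.  b7=0 t=0,i=8
  ##.|.  b6=0 t=0,i=5
  #.#|.  b5=0 t=0,i=0
  #..|#  b4=1 t=0,i=2
  .##|#  b3=1 t=0,i=4
  .#.|#  b2=1 t=0,i=1
  ..#|#  b1=1 t=0,i=3
  ...|.  b0=0 t=1,i=9
  bits 00011110 = 30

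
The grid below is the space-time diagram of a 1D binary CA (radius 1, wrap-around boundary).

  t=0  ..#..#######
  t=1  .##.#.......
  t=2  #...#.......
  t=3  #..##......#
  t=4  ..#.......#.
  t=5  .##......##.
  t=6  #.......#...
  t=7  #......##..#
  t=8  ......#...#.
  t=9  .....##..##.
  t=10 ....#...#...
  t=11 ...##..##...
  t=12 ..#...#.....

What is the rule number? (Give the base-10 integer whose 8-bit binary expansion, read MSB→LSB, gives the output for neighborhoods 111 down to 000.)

  [7] ### => .  t=0,i=6
  [6] ##. => .  t=0,i=11
  [5] #.# => .  t=1,i=3
  [4] #.. => .  t=0,i=0
  [3] .## => .  t=0,i=5
  [2] .#. => #  t=0,i=2
  [1] ..# => #  t=0,i=1
  [0] ... => .  t=1,i=6
  bits 00000110 = 6

6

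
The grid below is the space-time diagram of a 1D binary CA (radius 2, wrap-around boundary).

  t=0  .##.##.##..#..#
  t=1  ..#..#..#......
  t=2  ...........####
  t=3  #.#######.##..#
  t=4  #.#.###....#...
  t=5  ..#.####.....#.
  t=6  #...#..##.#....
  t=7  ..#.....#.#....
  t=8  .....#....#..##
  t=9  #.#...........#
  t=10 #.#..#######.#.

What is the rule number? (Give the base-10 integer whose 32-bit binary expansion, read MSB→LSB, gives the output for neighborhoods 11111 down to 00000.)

  [31] ##### => #  t=3,i=4
  [30] ####. => .  t=2,i=13
  [29] ###.# => .  t=3,i=8
  [28] ###.. => #  t=2,i=14
  [27] ##.## => .  t=0,i=3
  [26] ##.#. => .  t=6,i=9
  [25] ##..# => .  t=0,i=9
  [24] ##... => #  t=2,i=0
  [23] #.### => #  t=3,i=2
  [22] #.##. => .  t=0,i=1
  [21] #.#.# => #  t=4,i=2
  [20] #.#.. => #  t=6,i=10
  [19] #..## => .  t=3,i=13
  [18] #..#. => .  t=0,i=10
  [17] #...# => #  t=4,i=13
  [16] #.... => .  t=1,i=10
  [15] .#### => .  t=2,i=12
  [14] .###. => #  t=4,i=5
  [13] .##.# => #  t=0,i=2
  [12] .##.. => #  t=0,i=8
  [11] .#.## => .  t=0,i=0
  [10] .#.#. => .  t=4,i=1
  [9] .#..# => .  t=0,i=12
  [8] .#... => .  t=1,i=9
  [7] ..### => #  t=2,i=11
  [6] ..##. => .  t=3,i=14
  [5] ..#.# => .  t=0,i=14
  [4] ..#.. => .  t=0,i=11
  [3] ...## => #  t=2,i=10
  [2] ...#. => .  t=1,i=1
  [1] ....# => .  t=1,i=0
  [0] ..... => #  t=1,i=11
  bits 10010001101100100111000010001001 = 2444390537

2444390537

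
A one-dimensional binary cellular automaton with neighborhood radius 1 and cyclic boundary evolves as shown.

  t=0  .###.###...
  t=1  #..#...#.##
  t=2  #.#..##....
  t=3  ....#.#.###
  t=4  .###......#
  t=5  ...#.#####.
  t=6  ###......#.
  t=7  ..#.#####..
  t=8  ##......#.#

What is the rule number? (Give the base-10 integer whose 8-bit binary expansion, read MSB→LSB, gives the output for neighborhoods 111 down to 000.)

  [7] ### => .  t=0,i=2
  [6] ##. => #  t=0,i=3
  [5] #.# => .  t=0,i=4
  [4] #.. => .  t=0,i=8
  [3] .## => .  t=0,i=1
  [2] .#. => .  t=1,i=3
  [1] ..# => #  t=0,i=0
  [0] ... => #  t=0,i=9
  bits 01000011 = 67

67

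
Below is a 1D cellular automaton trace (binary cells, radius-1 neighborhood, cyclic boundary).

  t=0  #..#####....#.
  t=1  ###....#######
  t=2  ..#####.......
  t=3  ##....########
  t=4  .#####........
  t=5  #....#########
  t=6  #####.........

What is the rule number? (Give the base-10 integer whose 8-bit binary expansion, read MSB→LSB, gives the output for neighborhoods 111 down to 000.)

119

  ###|.  b7=0 t=0,i=4
  ##.|#  b6=1 t=0,i=7
  #.#|#  b5=1 t=0,i=13
  #..|#  b4=1 t=0,i=1
  .##|.  b3=0 t=0,i=3
  .#.|#  b2=1 t=0,i=0
  ..#|#  b1=1 t=0,i=2
  ...|#  b0=1 t=0,i=9
  bits 01110111 = 119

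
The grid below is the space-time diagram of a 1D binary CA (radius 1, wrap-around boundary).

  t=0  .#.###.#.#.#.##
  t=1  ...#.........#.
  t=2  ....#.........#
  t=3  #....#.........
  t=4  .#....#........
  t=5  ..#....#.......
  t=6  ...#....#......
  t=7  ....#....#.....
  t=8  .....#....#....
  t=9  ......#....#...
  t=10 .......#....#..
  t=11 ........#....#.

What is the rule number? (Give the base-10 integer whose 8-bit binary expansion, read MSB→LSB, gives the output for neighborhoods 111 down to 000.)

  ### -> .   bit 7 = 0  t=0,i=4
  ##. -> .   bit 6 = 0  t=0,i=5
  #.# -> .   bit 5 = 0  t=0,i=0
  #.. -> #   bit 4 = 1  t=1,i=4
  .## -> #   bit 3 = 1  t=0,i=3
  .#. -> .   bit 2 = 0  t=0,i=1
  ..# -> .   bit 1 = 0  t=1,i=2
  ... -> .   bit 0 = 0  t=1,i=0
  bits 00011000 = 24

24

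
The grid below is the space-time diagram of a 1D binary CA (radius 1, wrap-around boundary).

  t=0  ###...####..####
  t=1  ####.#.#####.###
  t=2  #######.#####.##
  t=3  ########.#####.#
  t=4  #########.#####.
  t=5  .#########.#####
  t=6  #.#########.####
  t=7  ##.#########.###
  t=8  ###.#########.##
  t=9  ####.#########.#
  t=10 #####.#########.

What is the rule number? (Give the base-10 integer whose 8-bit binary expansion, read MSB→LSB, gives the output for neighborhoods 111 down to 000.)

  ### -> #   bit 7 = 1  t=0,i=0
  ##. -> #   bit 6 = 1  t=0,i=2
  #.# -> #   bit 5 = 1  t=1,i=4
  #.. -> #   bit 4 = 1  t=0,i=3
  .## -> .   bit 3 = 0  t=0,i=6
  .#. -> #   bit 2 = 1  t=1,i=5
  ..# -> #   bit 1 = 1  t=0,i=5
  ... -> .   bit 0 = 0  t=0,i=4
  bits 11110110 = 246

246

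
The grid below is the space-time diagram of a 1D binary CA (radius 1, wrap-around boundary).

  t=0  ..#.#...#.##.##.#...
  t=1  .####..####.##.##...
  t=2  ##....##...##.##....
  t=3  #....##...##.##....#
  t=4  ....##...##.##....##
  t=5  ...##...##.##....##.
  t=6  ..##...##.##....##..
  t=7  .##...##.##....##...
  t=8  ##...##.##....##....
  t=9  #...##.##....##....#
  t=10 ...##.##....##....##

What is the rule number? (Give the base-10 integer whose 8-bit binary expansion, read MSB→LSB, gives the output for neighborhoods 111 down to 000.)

  ###|.  b7=0 t=1,i=2
  ##.|.  b6=0 t=0,i=11
  #.#|#  b5=1 t=0,i=3
  #..|.  b4=0 t=0,i=5
  .##|#  b3=1 t=0,i=10
  .#.|#  b2=1 t=0,i=2
  ..#|#  b1=1 t=0,i=1
  ...|.  b0=0 t=0,i=0
  bits 00101110 = 46

46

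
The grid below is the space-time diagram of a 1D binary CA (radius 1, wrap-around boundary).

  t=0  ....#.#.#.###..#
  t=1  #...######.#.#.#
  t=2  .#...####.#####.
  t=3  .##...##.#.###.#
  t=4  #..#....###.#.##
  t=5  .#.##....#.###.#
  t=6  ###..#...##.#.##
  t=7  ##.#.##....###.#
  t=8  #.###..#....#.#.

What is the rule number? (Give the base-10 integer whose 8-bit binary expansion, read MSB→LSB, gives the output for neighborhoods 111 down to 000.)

180

  nb ###: next=#  (t=0,i=11, bit7=1)
  nb ##.: next=.  (t=0,i=12, bit6=0)
  nb #.#: next=#  (t=0,i=5, bit5=1)
  nb #..: next=#  (t=0,i=0, bit4=1)
  nb .##: next=.  (t=0,i=10, bit3=0)
  nb .#.: next=#  (t=0,i=4, bit2=1)
  nb ..#: next=.  (t=0,i=3, bit1=0)
  nb ...: next=.  (t=0,i=1, bit0=0)
  bits 10110100 = 180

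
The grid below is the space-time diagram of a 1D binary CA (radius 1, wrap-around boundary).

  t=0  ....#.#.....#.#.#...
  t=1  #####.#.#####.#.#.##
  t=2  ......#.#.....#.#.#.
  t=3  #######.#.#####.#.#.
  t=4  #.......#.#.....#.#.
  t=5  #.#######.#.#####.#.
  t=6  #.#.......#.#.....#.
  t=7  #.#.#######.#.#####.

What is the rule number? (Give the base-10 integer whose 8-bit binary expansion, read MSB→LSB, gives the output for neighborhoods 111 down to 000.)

  ###|.  b7=0 t=1,i=0
  ##.|.  b6=0 t=1,i=4
  #.#|.  b5=0 t=0,i=5
  #..|.  b4=0 t=0,i=7
  .##|#  b3=1 t=1,i=8
  .#.|#  b2=1 t=0,i=4
  ..#|#  b1=1 t=0,i=3
  ...|#  b0=1 t=0,i=0
  bits 00001111 = 15

15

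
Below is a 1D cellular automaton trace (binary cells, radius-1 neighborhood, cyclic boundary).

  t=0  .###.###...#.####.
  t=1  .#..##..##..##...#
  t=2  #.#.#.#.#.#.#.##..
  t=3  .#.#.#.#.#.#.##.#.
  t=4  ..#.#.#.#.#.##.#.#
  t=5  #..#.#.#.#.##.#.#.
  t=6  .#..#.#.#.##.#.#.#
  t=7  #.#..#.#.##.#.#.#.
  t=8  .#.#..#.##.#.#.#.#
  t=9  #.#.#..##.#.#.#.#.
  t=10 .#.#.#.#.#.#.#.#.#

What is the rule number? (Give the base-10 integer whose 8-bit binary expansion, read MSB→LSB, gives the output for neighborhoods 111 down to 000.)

  [7] ### => .  t=0,i=2
  [6] ##. => .  t=0,i=3
  [5] #.# => #  t=0,i=4
  [4] #.. => #  t=0,i=8
  [3] .## => #  t=0,i=1
  [2] .#. => .  t=0,i=11
  [1] ..# => .  t=0,i=0
  [0] ... => #  t=0,i=9
  bits 00111001 = 57

57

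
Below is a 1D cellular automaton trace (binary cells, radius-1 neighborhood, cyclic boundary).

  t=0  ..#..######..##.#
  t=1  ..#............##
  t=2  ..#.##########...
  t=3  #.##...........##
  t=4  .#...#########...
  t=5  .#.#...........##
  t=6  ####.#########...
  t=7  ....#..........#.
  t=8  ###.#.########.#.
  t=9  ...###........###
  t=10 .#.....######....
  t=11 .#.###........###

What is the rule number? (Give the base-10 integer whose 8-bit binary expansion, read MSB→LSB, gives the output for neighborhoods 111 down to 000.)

37

  ### -> .   bit 7 = 0  t=0,i=6
  ##. -> .   bit 6 = 0  t=0,i=10
  #.# -> #   bit 5 = 1  t=0,i=15
  #.. -> .   bit 4 = 0  t=0,i=0
  .## -> .   bit 3 = 0  t=0,i=5
  .#. -> #   bit 2 = 1  t=0,i=2
  ..# -> .   bit 1 = 0  t=0,i=1
  ... -> #   bit 0 = 1  t=1,i=4
  bits 00100101 = 37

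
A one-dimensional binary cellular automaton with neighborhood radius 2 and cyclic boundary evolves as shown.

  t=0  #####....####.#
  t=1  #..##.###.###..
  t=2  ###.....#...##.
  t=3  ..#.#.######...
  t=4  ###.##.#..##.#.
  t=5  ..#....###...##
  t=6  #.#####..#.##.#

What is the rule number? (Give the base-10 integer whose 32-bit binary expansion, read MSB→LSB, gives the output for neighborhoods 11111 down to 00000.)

1916508990

  [31] ##### => .  t=0,i=1
  [30] ####. => #  t=0,i=3
  [29] ###.# => #  t=0,i=12
  [28] ###.. => #  t=0,i=4
  [27] ##.## => .  t=0,i=13
  [26] ##.#. => .  t=4,i=6
  [25] ##..# => #  t=1,i=13
  [24] ##... => .  t=0,i=5
  [23] #.### => .  t=0,i=14
  [22] #.##. => .  t=4,i=4
  [21] #.#.# => #  t=3,i=4
  [20] #.#.. => #  t=4,i=7
  [19] #..## => #  t=1,i=2
  [18] #..#. => .  t=1,i=14
  [17] #...# => #  t=2,i=10
  [16] #.... => #  t=0,i=6
  [15] .#### => #  t=0,i=0
  [14] .###. => .  t=1,i=7
  [13] .##.# => .  t=1,i=4
  [12] .##.. => #  t=5,i=14
  [11] .#.## => #  t=3,i=5
  [10] .#.#. => .  t=3,i=3
  [9] .#..# => #  t=1,i=1
  [8] .#... => #  t=2,i=9
  [7] ..### => .  t=0,i=9
  [6] ..##. => .  t=1,i=3
  [5] ..#.# => #  t=3,i=2
  [4] ..#.. => #  t=1,i=0
  [3] ...## => #  t=0,i=8
  [2] ...#. => #  t=2,i=7
  [1] ....# => #  t=0,i=7
  [0] ..... => .  t=2,i=5
  bits 01110010001110111001101100111110 = 1916508990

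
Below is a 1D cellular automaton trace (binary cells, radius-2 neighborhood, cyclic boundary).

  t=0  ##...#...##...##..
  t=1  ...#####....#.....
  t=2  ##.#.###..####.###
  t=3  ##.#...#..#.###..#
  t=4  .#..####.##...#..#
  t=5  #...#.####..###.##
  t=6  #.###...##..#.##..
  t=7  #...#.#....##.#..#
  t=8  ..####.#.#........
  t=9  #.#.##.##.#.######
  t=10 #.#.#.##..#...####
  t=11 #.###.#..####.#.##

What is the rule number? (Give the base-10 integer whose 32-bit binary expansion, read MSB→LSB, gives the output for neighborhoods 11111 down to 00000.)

4167435703

  ##### -> #   bit 31 = 1  t=1,i=5
  ####. -> #   bit 30 = 1  t=1,i=6
  ###.# -> #   bit 29 = 1  t=2,i=1
  ###.. -> #   bit 28 = 1  t=1,i=7
  ##.## -> #   bit 27 = 1  t=2,i=14
  ##.#. -> .   bit 26 = 0  t=2,i=2
  ##..# -> .   bit 25 = 0  t=0,i=16
  ##... -> .   bit 24 = 0  t=0,i=2
  #.### -> .   bit 23 = 0  t=2,i=5
  #.##. -> #   bit 22 = 1  t=4,i=9
  #.#.# -> #   bit 21 = 1  t=2,i=3
  #.#.. -> .   bit 20 = 0  t=3,i=3
  #..## -> .   bit 19 = 0  t=0,i=17
  #..#. -> #   bit 18 = 1  t=3,i=9
  #...# -> #   bit 17 = 1  t=0,i=3
  #.... -> .   bit 16 = 0  t=1,i=9
  .#### -> .   bit 15 = 0  t=1,i=4
  .###. -> .   bit 14 = 0  t=2,i=6
  .##.# -> .   bit 13 = 0  t=7,i=12
  .##.. -> .   bit 12 = 0  t=0,i=1
  .#.## -> .   bit 11 = 0  t=2,i=4
  .#.#. -> #   bit 10 = 1  t=4,i=0
  .#..# -> .   bit 9 = 0  t=3,i=8
  .#... -> #   bit 8 = 1  t=0,i=6
  ..### -> #   bit 7 = 1  t=1,i=3
  ..##. -> .   bit 6 = 0  t=0,i=0
  ..#.# -> #   bit 5 = 1  t=3,i=10
  ..#.. -> #   bit 4 = 1  t=0,i=5
  ...## -> .   bit 3 = 0  t=0,i=8
  ...#. -> #   bit 2 = 1  t=0,i=4
  ....# -> #   bit 1 = 1  t=1,i=1
  ..... -> #   bit 0 = 1  t=1,i=0
  bits 11111000011001100000010110110111 = 4167435703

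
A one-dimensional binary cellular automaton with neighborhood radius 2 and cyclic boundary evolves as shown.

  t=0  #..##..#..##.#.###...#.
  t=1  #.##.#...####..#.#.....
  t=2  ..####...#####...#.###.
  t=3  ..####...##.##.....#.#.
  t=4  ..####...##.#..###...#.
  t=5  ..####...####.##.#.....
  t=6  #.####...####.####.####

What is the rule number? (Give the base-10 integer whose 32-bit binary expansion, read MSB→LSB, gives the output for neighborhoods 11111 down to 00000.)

1993973955

  #####|.  b31=0 t=2,i=11
  ####.|#  b30=1 t=1,i=11
  ###.#|#  b29=1 t=5,i=12
  ###..|#  b28=1 t=0,i=17
  ##.##|.  b27=0 t=3,i=11
  ##.#.|#  b26=1 t=0,i=12
  ##..#|#  b25=1 t=0,i=5
  ##...|.  b24=0 t=0,i=18
  #.###|#  b23=1 t=0,i=15
  #.##.|#  b22=1 t=1,i=2
  #.#.#|.  b21=0 t=0,i=13
  #.#..|#  b20=1 t=0,i=0
  #..##|#  b19=1 t=0,i=2
  #..#.|.  b18=0 t=0,i=6
  #...#|.  b17=0 t=0,i=19
  #....|#  b16=1 t=1,i=19
  .####|#  b15=1 t=1,i=10
  .###.|.  b14=0 t=0,i=16
  .##.#|#  b13=1 t=0,i=11
  .##..|.  b12=0 t=0,i=4
  .#.##|.  b11=0 t=0,i=14
  .#.#.|.  b10=0 t=0,i=22
  .#..#|.  b9=0 t=0,i=1
  .#...|.  b8=0 t=1,i=6
  ..###|#  b7=1 t=1,i=9
  ..##.|#  b6=1 t=0,i=3
  ..#.#|.  b5=0 t=0,i=21
  ..#..|.  b4=0 t=0,i=7
  ...##|.  b3=0 t=1,i=8
  ...#.|.  b2=0 t=0,i=20
  ....#|#  b1=1 t=1,i=21
  .....|#  b0=1 t=1,i=20
  bits 01110110110110011010000011000011 = 1993973955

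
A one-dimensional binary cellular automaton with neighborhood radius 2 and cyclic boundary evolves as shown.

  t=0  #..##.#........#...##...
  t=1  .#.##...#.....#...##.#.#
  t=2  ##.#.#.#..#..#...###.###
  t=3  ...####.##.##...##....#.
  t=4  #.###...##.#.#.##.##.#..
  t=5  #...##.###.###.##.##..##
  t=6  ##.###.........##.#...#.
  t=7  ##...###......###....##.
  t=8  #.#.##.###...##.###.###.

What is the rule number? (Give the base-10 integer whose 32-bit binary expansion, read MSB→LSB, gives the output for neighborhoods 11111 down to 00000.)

  #####|.  b31=0 t=2,i=23
  ####.|.  b30=0 t=2,i=0
  ###.#|.  b29=0 t=2,i=1
  ###..|#  b28=1 t=4,i=4
  ##.##|.  b27=0 t=2,i=20
  ##.#.|.  b26=0 t=0,i=5
  ##..#|.  b25=0 t=5,i=20
  ##...|#  b24=1 t=0,i=21
  #.###|.  b23=0 t=2,i=21
  #.##.|#  b22=1 t=1,i=3
  #.#.#|#  b21=1 t=1,i=1
  #.#..|.  b20=0 t=0,i=6
  #..##|.  b19=0 t=0,i=2
  #..#.|#  b18=1 t=2,i=9
  #...#|.  b17=0 t=0,i=17
  #....|#  b16=1 t=0,i=8
  .####|#  b15=1 t=2,i=22
  .###.|.  b14=0 t=2,i=18
  .##.#|#  b13=1 t=0,i=4
  .##..|.  b12=0 t=0,i=20
  .#.##|.  b11=0 t=1,i=2
  .#.#.|#  b10=1 t=1,i=0
  .#..#|#  b9=1 t=0,i=1
  .#...|.  b8=0 t=0,i=7
  ..###|#  b7=1 t=2,i=17
  ..##.|#  b6=1 t=0,i=3
  ..#.#|#  b5=1 t=4,i=0
  ..#..|.  b4=0 t=0,i=0
  ...##|#  b3=1 t=0,i=18
  ...#.|#  b2=1 t=0,i=14
  ....#|.  b1=0 t=0,i=13
  .....|.  b0=0 t=0,i=9
  bits 00010001011001011010011011101100 = 291874540

291874540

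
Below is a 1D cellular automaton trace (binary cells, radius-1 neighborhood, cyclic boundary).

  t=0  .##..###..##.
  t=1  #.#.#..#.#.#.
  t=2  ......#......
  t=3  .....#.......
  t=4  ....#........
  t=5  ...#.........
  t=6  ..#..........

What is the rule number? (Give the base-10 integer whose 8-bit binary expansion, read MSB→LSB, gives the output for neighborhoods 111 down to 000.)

66

  ### -> .   bit 7 = 0  t=0,i=6
  ##. -> #   bit 6 = 1  t=0,i=2
  #.# -> .   bit 5 = 0  t=1,i=1
  #.. -> .   bit 4 = 0  t=0,i=3
  .## -> .   bit 3 = 0  t=0,i=1
  .#. -> .   bit 2 = 0  t=1,i=0
  ..# -> #   bit 1 = 1  t=0,i=0
  ... -> .   bit 0 = 0  t=2,i=0
  bits 01000010 = 66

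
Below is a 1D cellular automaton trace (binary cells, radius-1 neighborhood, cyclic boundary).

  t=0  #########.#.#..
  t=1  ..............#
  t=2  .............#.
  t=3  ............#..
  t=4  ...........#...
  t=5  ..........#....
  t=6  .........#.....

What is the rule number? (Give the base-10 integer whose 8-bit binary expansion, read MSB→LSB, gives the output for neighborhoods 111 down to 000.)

  [7] ### => .  t=0,i=1
  [6] ##. => .  t=0,i=8
  [5] #.# => .  t=0,i=9
  [4] #.. => .  t=0,i=13
  [3] .## => .  t=0,i=0
  [2] .#. => .  t=0,i=10
  [1] ..# => #  t=0,i=14
  [0] ... => .  t=1,i=1
  bits 00000010 = 2

2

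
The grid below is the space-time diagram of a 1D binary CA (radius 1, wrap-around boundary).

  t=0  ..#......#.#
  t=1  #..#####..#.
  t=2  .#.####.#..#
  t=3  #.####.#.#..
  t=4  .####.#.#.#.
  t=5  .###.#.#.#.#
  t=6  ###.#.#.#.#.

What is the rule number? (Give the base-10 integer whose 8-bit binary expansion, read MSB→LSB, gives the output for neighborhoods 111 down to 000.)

  [7] ### => #  t=1,i=4
  [6] ##. => .  t=1,i=7
  [5] #.# => #  t=0,i=10
  [4] #.. => #  t=0,i=0
  [3] .## => #  t=1,i=3
  [2] .#. => .  t=0,i=2
  [1] ..# => .  t=0,i=1
  [0] ... => #  t=0,i=4
  bits 10111001 = 185

185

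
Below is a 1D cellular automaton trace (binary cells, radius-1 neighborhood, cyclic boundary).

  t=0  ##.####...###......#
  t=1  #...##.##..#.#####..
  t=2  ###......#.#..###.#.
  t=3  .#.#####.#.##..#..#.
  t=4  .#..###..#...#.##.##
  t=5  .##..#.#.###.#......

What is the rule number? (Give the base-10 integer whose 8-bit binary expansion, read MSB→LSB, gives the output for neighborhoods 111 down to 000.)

  ###|#  b7=1 t=0,i=0
  ##.|.  b6=0 t=0,i=1
  #.#|.  b5=0 t=0,i=2
  #..|#  b4=1 t=0,i=7
  .##|.  b3=0 t=0,i=3
  .#.|#  b2=1 t=1,i=0
  ..#|.  b1=0 t=0,i=9
  ...|#  b0=1 t=0,i=8
  bits 10010101 = 149

149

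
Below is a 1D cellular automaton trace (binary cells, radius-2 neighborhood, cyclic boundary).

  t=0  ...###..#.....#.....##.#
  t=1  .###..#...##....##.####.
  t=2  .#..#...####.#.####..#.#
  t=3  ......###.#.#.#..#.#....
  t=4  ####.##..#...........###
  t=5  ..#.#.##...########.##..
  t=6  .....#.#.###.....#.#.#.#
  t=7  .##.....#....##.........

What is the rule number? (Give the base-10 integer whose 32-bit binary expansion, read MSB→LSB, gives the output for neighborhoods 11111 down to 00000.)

1308833993

  [31] ##### => .  t=4,i=0
  [30] ####. => #  t=1,i=21
  [29] ###.# => .  t=2,i=11
  [28] ###.. => .  t=0,i=5
  [27] ##.## => #  t=1,i=18
  [26] ##.#. => #  t=0,i=22
  [25] ##..# => #  t=0,i=6
  [24] ##... => .  t=1,i=12
  [23] #.### => .  t=1,i=19
  [22] #.##. => .  t=4,i=5
  [21] #.#.# => .  t=2,i=13
  [20] #.#.. => .  t=0,i=23
  [19] #..## => .  t=1,i=0
  [18] #..#. => .  t=0,i=7
  [17] #...# => #  t=0,i=1
  [16] #.... => #  t=0,i=10
  [15] .#### => .  t=1,i=20
  [14] .###. => .  t=0,i=4
  [13] .##.# => #  t=0,i=21
  [12] .##.. => #  t=1,i=11
  [11] .#.## => #  t=2,i=14
  [10] .#.#. => .  t=2,i=0
  [9] .#..# => .  t=2,i=2
  [8] .#... => .  t=0,i=0
  [7] ..### => #  t=0,i=3
  [6] ..##. => #  t=0,i=20
  [5] ..#.# => .  t=2,i=21
  [4] ..#.. => .  t=0,i=8
  [3] ...## => #  t=0,i=2
  [2] ...#. => .  t=0,i=13
  [1] ....# => .  t=0,i=12
  [0] ..... => #  t=0,i=11
  bits 01001110000000110011100011001001 = 1308833993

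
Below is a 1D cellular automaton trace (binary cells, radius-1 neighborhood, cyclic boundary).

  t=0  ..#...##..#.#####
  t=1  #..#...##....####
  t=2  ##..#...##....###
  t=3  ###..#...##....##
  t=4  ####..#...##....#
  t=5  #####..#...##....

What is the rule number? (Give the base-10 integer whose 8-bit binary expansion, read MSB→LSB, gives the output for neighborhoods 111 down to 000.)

208

  ###|#  b7=1 t=0,i=13
  ##.|#  b6=1 t=0,i=7
  #.#|.  b5=0 t=0,i=11
  #..|#  b4=1 t=0,i=0
  .##|.  b3=0 t=0,i=6
  .#.|.  b2=0 t=0,i=2
  ..#|.  b1=0 t=0,i=1
  ...|.  b0=0 t=0,i=4
  bits 11010000 = 208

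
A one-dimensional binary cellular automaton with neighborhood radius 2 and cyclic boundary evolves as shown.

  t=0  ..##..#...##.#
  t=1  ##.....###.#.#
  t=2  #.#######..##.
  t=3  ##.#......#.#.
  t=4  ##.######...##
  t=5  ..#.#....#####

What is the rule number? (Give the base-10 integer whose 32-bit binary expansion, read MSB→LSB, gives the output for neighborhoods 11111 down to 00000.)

  nb #####: next=.  (t=2,i=4, bit31=0)
  nb ####.: next=.  (t=2,i=7, bit30=0)
  nb ###.#: next=.  (t=1,i=9, bit29=0)
  nb ###..: next=.  (t=1,i=1, bit28=0)
  nb ##.##: next=#  (t=4,i=2, bit27=1)
  nb ##.#.: next=.  (t=0,i=12, bit26=0)
  nb ##..#: next=.  (t=0,i=4, bit25=0)
  nb ##...: next=#  (t=1,i=2, bit24=1)
  nb #.###: next=.  (t=1,i=13, bit23=0)
  nb #.##.: next=#  (t=3,i=0, bit22=1)
  nb #.#.#: next=#  (t=1,i=11, bit21=1)
  nb #.#..: next=#  (t=0,i=13, bit20=1)
  nb #..##: next=#  (t=0,i=1, bit19=1)
  nb #..#.: next=.  (t=0,i=5, bit18=0)
  nb #...#: next=#  (t=0,i=8, bit17=1)
  nb #....: next=#  (t=1,i=3, bit16=1)
  nb .####: next=#  (t=2,i=3, bit15=1)
  nb .###.: next=#  (t=1,i=0, bit14=1)
  nb .##.#: next=#  (t=0,i=11, bit13=1)
  nb .##..: next=.  (t=0,i=3, bit12=0)
  nb .#.##: next=#  (t=1,i=12, bit11=1)
  nb .#.#.: next=.  (t=3,i=11, bit10=0)
  nb .#..#: next=#  (t=0,i=0, bit9=1)
  nb .#...: next=#  (t=0,i=7, bit8=1)
  nb ..###: next=#  (t=1,i=7, bit7=1)
  nb ..##.: next=.  (t=0,i=2, bit6=0)
  nb ..#.#: next=.  (t=3,i=10, bit5=0)
  nb ..#..: next=.  (t=0,i=6, bit4=0)
  nb ...##: next=#  (t=0,i=9, bit3=1)
  nb ...#.: next=.  (t=3,i=9, bit2=0)
  nb ....#: next=#  (t=1,i=5, bit1=1)
  nb .....: next=#  (t=1,i=4, bit0=1)
  bits 00001001011110111110101110001011 = 159116171

159116171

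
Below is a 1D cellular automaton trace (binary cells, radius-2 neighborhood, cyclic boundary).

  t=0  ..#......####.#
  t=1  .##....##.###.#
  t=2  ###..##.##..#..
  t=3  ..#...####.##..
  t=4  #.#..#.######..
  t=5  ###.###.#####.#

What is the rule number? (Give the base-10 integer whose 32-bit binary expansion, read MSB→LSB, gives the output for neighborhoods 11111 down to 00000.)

4166302778

  nb #####: next=#  (t=4,i=9, bit31=1)
  nb ####.: next=#  (t=0,i=11, bit30=1)
  nb ###.#: next=#  (t=0,i=12, bit29=1)
  nb ###..: next=#  (t=2,i=2, bit28=1)
  nb ##.##: next=#  (t=1,i=9, bit27=1)
  nb ##.#.: next=.  (t=0,i=13, bit26=0)
  nb ##..#: next=.  (t=2,i=3, bit25=0)
  nb ##...: next=.  (t=1,i=3, bit24=0)
  nb #.###: next=.  (t=1,i=10, bit23=0)
  nb #.##.: next=#  (t=1,i=1, bit22=1)
  nb #.#.#: next=.  (t=1,i=14, bit21=0)
  nb #.#..: next=#  (t=0,i=14, bit20=1)
  nb #..##: next=.  (t=2,i=4, bit19=0)
  nb #..#.: next=#  (t=0,i=1, bit18=1)
  nb #...#: next=.  (t=3,i=4, bit17=0)
  nb #....: next=.  (t=0,i=4, bit16=0)
  nb .####: next=#  (t=0,i=10, bit15=1)
  nb .###.: next=.  (t=1,i=11, bit14=0)
  nb .##.#: next=#  (t=1,i=8, bit13=1)
  nb .##..: next=#  (t=1,i=2, bit12=1)
  nb .#.##: next=#  (t=1,i=0, bit11=1)
  nb .#.#.: next=#  (t=4,i=1, bit10=1)
  nb .#..#: next=.  (t=0,i=0, bit9=0)
  nb .#...: next=.  (t=0,i=3, bit8=0)
  nb ..###: next=.  (t=0,i=9, bit7=0)
  nb ..##.: next=.  (t=1,i=7, bit6=0)
  nb ..#.#: next=#  (t=4,i=0, bit5=1)
  nb ..#..: next=#  (t=0,i=2, bit4=1)
  nb ...##: next=#  (t=0,i=8, bit3=1)
  nb ...#.: next=.  (t=3,i=1, bit2=0)
  nb ....#: next=#  (t=0,i=7, bit1=1)
  nb .....: next=.  (t=0,i=5, bit0=0)
  bits 11111000010101001011110000111010 = 4166302778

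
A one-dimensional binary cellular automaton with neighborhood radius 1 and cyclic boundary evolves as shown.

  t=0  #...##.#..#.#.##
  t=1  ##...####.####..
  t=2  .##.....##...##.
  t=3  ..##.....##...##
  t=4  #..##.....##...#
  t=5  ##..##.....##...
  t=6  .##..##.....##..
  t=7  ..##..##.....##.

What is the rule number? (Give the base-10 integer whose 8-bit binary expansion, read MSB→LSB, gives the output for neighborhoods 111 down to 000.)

116

  [7] ### => .  t=0,i=15
  [6] ##. => #  t=0,i=0
  [5] #.# => #  t=0,i=6
  [4] #.. => #  t=0,i=1
  [3] .## => .  t=0,i=4
  [2] .#. => #  t=0,i=7
  [1] ..# => .  t=0,i=3
  [0] ... => .  t=0,i=2
  bits 01110100 = 116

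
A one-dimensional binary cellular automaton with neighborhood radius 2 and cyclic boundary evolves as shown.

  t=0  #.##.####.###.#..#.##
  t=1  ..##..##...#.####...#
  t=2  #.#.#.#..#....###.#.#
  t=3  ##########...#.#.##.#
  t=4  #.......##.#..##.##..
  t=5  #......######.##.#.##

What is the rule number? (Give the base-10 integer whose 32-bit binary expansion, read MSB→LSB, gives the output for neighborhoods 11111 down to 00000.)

  [31] ##### => .  t=3,i=1
  [30] ####. => #  t=0,i=7
  [29] ###.# => .  t=0,i=0
  [28] ###.. => #  t=1,i=16
  [27] ##.## => .  t=0,i=1
  [26] ##.#. => #  t=0,i=13
  [25] ##..# => #  t=1,i=4
  [24] ##... => .  t=1,i=8
  [23] #.### => .  t=0,i=5
  [22] #.##. => #  t=0,i=2
  [21] #.#.# => #  t=2,i=2
  [20] #.#.. => #  t=0,i=14
  [19] #..## => .  t=1,i=1
  [18] #..#. => #  t=0,i=16
  [17] #...# => #  t=1,i=9
  [16] #.... => .  t=2,i=11
  [15] .#### => #  t=0,i=6
  [14] .###. => #  t=0,i=11
  [13] .##.# => #  t=0,i=3
  [12] .##.. => .  t=1,i=3
  [11] .#.## => .  t=0,i=18
  [10] .#.#. => #  t=2,i=3
  [9] .#..# => #  t=0,i=15
  [8] .#... => .  t=2,i=10
  [7] ..### => .  t=2,i=14
  [6] ..##. => #  t=1,i=2
  [5] ..#.# => .  t=0,i=17
  [4] ..#.. => #  t=1,i=20
  [3] ...## => #  t=2,i=13
  [2] ...#. => .  t=1,i=10
  [1] ....# => .  t=2,i=12
  [0] ..... => .  t=4,i=3
  bits 01010110011101101110011001011000 = 1450632792

1450632792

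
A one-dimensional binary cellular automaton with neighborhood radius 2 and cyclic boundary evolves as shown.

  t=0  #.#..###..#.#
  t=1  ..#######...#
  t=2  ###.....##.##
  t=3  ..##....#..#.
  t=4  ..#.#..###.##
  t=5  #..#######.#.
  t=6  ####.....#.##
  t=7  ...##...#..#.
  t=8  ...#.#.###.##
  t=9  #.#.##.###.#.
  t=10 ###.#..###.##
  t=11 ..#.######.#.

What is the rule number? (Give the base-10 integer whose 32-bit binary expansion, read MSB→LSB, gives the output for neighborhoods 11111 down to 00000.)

871909332

  [31] ##### => .  t=1,i=4
  [30] ####. => .  t=1,i=7
  [29] ###.# => #  t=4,i=9
  [28] ###.. => #  t=0,i=7
  [27] ##.## => .  t=2,i=10
  [26] ##.#. => .  t=0,i=1
  [25] ##..# => #  t=0,i=8
  [24] ##... => #  t=1,i=9
  [23] #.### => #  t=2,i=11
  [22] #.##. => #  t=0,i=12
  [21] #.#.# => #  t=5,i=11
  [20] #.#.. => #  t=0,i=2
  [19] #..## => #  t=0,i=4
  [18] #..#. => .  t=0,i=9
  [17] #...# => .  t=1,i=10
  [16] #.... => .  t=2,i=4
  [15] .#### => .  t=1,i=3
  [14] .###. => #  t=0,i=6
  [13] .##.# => .  t=0,i=0
  [12] .##.. => .  t=3,i=3
  [11] .#.## => .  t=0,i=11
  [10] .#.#. => #  t=4,i=3
  [9] .#..# => #  t=0,i=3
  [8] .#... => #  t=3,i=12
  [7] ..### => #  t=0,i=5
  [6] ..##. => #  t=2,i=8
  [5] ..#.# => .  t=0,i=10
  [4] ..#.. => #  t=1,i=12
  [3] ...## => .  t=2,i=7
  [2] ...#. => #  t=1,i=11
  [1] ....# => .  t=2,i=6
  [0] ..... => .  t=2,i=5
  bits 00110011111110000100011111010100 = 871909332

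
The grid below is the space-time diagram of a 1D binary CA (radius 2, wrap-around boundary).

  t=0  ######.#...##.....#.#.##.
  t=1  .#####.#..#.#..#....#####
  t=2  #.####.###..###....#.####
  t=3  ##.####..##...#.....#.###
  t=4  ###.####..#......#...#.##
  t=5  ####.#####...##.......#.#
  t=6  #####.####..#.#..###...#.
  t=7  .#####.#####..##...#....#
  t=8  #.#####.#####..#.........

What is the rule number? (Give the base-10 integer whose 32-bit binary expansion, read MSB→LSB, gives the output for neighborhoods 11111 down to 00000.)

  ##### -> #   bit 31 = 1  t=0,i=2
  ####. -> #   bit 30 = 1  t=0,i=4
  ###.# -> #   bit 29 = 1  t=0,i=5
  ###.. -> #   bit 28 = 1  t=2,i=9
  ##.## -> #   bit 27 = 1  t=0,i=24
  ##.#. -> .   bit 26 = 0  t=0,i=6
  ##..# -> #   bit 25 = 1  t=2,i=10
  ##... -> .   bit 24 = 0  t=0,i=13
  #.### -> .   bit 23 = 0  t=0,i=0
  #.##. -> #   bit 22 = 1  t=0,i=22
  #.#.# -> #   bit 21 = 1  t=0,i=20
  #.#.. -> #   bit 20 = 1  t=0,i=7
  #..## -> .   bit 19 = 0  t=2,i=11
  #..#. -> #   bit 18 = 1  t=1,i=9
  #...# -> .   bit 17 = 0  t=0,i=9
  #.... -> .   bit 16 = 0  t=0,i=14
  .#### -> #   bit 15 = 1  t=0,i=1
  .###. -> .   bit 14 = 0  t=2,i=8
  .##.# -> #   bit 13 = 1  t=0,i=23
  .##.. -> #   bit 12 = 1  t=0,i=12
  .#.## -> #   bit 11 = 1  t=0,i=21
  .#.#. -> .   bit 10 = 0  t=0,i=19
  .#..# -> #   bit 9 = 1  t=1,i=8
  .#... -> .   bit 8 = 0  t=0,i=8
  ..### -> .   bit 7 = 0  t=1,i=20
  ..##. -> .   bit 6 = 0  t=0,i=11
  ..#.# -> .   bit 5 = 0  t=0,i=18
  ..#.. -> .   bit 4 = 0  t=1,i=15
  ...## -> #   bit 3 = 1  t=0,i=10
  ...#. -> .   bit 2 = 0  t=0,i=17
  ....# -> .   bit 1 = 0  t=0,i=16
  ..... -> #   bit 0 = 1  t=0,i=15
  bits 11111010011101001011101000001001 = 4201953801

4201953801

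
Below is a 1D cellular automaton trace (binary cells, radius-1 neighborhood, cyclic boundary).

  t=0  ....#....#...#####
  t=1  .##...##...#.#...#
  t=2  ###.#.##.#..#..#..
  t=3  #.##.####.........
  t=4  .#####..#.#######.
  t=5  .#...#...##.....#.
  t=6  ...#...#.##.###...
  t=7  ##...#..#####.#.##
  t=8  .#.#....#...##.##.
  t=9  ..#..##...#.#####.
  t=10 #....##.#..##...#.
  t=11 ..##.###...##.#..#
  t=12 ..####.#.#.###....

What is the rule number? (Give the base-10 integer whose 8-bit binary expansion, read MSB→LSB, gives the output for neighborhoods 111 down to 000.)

105

  ###|.  b7=0 t=0,i=14
  ##.|#  b6=1 t=0,i=17
  #.#|#  b5=1 t=1,i=0
  #..|.  b4=0 t=0,i=0
  .##|#  b3=1 t=0,i=13
  .#.|.  b2=0 t=0,i=4
  ..#|.  b1=0 t=0,i=3
  ...|#  b0=1 t=0,i=1
  bits 01101001 = 105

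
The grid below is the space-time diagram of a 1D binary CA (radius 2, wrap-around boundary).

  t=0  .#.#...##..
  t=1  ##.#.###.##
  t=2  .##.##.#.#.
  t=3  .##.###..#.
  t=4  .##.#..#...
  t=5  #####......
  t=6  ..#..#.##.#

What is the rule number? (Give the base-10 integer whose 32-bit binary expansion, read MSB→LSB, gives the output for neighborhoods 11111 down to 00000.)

2815567981

  ##### -> #   bit 31 = 1  t=5,i=2
  ####. -> .   bit 30 = 0  t=1,i=0
  ###.# -> #   bit 29 = 1  t=1,i=1
  ###.. -> .   bit 28 = 0  t=3,i=6
  ##.## -> .   bit 27 = 0  t=1,i=8
  ##.#. -> #   bit 26 = 1  t=1,i=2
  ##..# -> #   bit 25 = 1  t=3,i=7
  ##... -> #   bit 24 = 1  t=0,i=9
  #.### -> #   bit 23 = 1  t=1,i=5
  #.##. -> #   bit 22 = 1  t=2,i=4
  #.#.# -> .   bit 21 = 0  t=1,i=3
  #.#.. -> #   bit 20 = 1  t=0,i=3
  #..## -> .   bit 19 = 0  t=2,i=0
  #..#. -> .   bit 18 = 0  t=3,i=8
  #...# -> #   bit 17 = 1  t=0,i=5
  #.... -> .   bit 16 = 0  t=4,i=9
  .#### -> .   bit 15 = 0  t=1,i=10
  .###. -> .   bit 14 = 0  t=1,i=6
  .##.# -> #   bit 13 = 1  t=2,i=2
  .##.. -> .   bit 12 = 0  t=0,i=8
  .#.## -> #   bit 11 = 1  t=1,i=4
  .#.#. -> .   bit 10 = 0  t=0,i=2
  .#..# -> .   bit 9 = 0  t=2,i=10
  .#... -> .   bit 8 = 0  t=0,i=4
  ..### -> .   bit 7 = 0  t=5,i=0
  ..##. -> #   bit 6 = 1  t=0,i=7
  ..#.# -> #   bit 5 = 1  t=0,i=1
  ..#.. -> .   bit 4 = 0  t=3,i=9
  ...## -> #   bit 3 = 1  t=0,i=6
  ...#. -> #   bit 2 = 1  t=0,i=0
  ....# -> .   bit 1 = 0  t=4,i=10
  ..... -> #   bit 0 = 1  t=5,i=7
  bits 10100111110100100010100001101101 = 2815567981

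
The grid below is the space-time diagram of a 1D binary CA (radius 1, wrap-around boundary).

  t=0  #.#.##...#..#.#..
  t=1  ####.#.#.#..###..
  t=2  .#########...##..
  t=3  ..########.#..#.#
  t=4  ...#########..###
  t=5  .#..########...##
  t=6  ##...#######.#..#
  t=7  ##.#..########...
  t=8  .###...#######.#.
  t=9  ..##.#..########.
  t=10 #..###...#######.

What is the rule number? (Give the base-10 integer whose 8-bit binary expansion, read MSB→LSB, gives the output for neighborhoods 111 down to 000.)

229

  ###|#  b7=1 t=1,i=1
  ##.|#  b6=1 t=0,i=5
  #.#|#  b5=1 t=0,i=1
  #..|.  b4=0 t=0,i=6
  .##|.  b3=0 t=0,i=4
  .#.|#  b2=1 t=0,i=0
  ..#|.  b1=0 t=0,i=8
  ...|#  b0=1 t=0,i=7
  bits 11100101 = 229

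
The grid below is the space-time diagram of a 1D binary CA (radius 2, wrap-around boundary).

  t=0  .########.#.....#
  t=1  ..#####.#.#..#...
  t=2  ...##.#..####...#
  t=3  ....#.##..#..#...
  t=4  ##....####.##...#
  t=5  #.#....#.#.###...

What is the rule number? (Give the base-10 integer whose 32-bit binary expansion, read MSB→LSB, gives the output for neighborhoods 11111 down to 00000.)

2740254209

  nb #####: next=#  (t=0,i=3, bit31=1)
  nb ####.: next=.  (t=0,i=7, bit30=0)
  nb ###.#: next=#  (t=0,i=8, bit29=1)
  nb ###..: next=.  (t=2,i=12, bit28=0)
  nb ##.##: next=.  (t=4,i=10, bit27=0)
  nb ##.#.: next=.  (t=0,i=9, bit26=0)
  nb ##..#: next=#  (t=3,i=8, bit25=1)
  nb ##...: next=#  (t=2,i=13, bit24=1)
  nb #.###: next=.  (t=0,i=1, bit23=0)
  nb #.##.: next=#  (t=3,i=6, bit22=1)
  nb #.#.#: next=.  (t=1,i=8, bit21=0)
  nb #.#..: next=#  (t=0,i=10, bit20=1)
  nb #..##: next=.  (t=2,i=8, bit19=0)
  nb #..#.: next=#  (t=1,i=12, bit18=1)
  nb #...#: next=.  (t=2,i=1, bit17=0)
  nb #....: next=.  (t=0,i=12, bit16=0)
  nb .####: next=#  (t=0,i=2, bit15=1)
  nb .###.: next=#  (t=4,i=0, bit14=1)
  nb .##.#: next=#  (t=2,i=4, bit13=1)
  nb .##..: next=#  (t=3,i=7, bit12=1)
  nb .#.##: next=.  (t=0,i=0, bit11=0)
  nb .#.#.: next=#  (t=1,i=9, bit10=1)
  nb .#..#: next=#  (t=1,i=11, bit9=1)
  nb .#...: next=.  (t=0,i=11, bit8=0)
  nb ..###: next=.  (t=1,i=2, bit7=0)
  nb ..##.: next=.  (t=2,i=3, bit6=0)
  nb ..#.#: next=.  (t=0,i=16, bit5=0)
  nb ..#..: next=.  (t=1,i=13, bit4=0)
  nb ...##: next=.  (t=1,i=1, bit3=0)
  nb ...#.: next=.  (t=0,i=15, bit2=0)
  nb ....#: next=.  (t=0,i=14, bit1=0)
  nb .....: next=#  (t=0,i=13, bit0=1)
  bits 10100011010101001111011000000001 = 2740254209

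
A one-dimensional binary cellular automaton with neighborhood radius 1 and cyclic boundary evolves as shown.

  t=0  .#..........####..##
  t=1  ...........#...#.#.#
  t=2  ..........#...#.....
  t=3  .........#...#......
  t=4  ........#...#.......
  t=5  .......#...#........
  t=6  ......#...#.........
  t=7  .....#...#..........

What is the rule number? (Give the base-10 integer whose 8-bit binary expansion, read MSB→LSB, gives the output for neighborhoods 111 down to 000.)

66

  nb ###: next=.  (t=0,i=13, bit7=0)
  nb ##.: next=#  (t=0,i=15, bit6=1)
  nb #.#: next=.  (t=0,i=0, bit5=0)
  nb #..: next=.  (t=0,i=2, bit4=0)
  nb .##: next=.  (t=0,i=12, bit3=0)
  nb .#.: next=.  (t=0,i=1, bit2=0)
  nb ..#: next=#  (t=0,i=11, bit1=1)
  nb ...: next=.  (t=0,i=3, bit0=0)
  bits 01000010 = 66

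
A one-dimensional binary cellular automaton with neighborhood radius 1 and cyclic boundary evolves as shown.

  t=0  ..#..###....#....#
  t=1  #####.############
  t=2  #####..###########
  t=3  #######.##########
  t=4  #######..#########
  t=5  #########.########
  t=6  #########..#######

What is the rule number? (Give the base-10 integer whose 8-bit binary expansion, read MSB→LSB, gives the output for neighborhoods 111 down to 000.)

215

  nb ###: next=#  (t=0,i=6, bit7=1)
  nb ##.: next=#  (t=0,i=7, bit6=1)
  nb #.#: next=.  (t=1,i=5, bit5=0)
  nb #..: next=#  (t=0,i=0, bit4=1)
  nb .##: next=.  (t=0,i=5, bit3=0)
  nb .#.: next=#  (t=0,i=2, bit2=1)
  nb ..#: next=#  (t=0,i=1, bit1=1)
  nb ...: next=#  (t=0,i=9, bit0=1)
  bits 11010111 = 215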